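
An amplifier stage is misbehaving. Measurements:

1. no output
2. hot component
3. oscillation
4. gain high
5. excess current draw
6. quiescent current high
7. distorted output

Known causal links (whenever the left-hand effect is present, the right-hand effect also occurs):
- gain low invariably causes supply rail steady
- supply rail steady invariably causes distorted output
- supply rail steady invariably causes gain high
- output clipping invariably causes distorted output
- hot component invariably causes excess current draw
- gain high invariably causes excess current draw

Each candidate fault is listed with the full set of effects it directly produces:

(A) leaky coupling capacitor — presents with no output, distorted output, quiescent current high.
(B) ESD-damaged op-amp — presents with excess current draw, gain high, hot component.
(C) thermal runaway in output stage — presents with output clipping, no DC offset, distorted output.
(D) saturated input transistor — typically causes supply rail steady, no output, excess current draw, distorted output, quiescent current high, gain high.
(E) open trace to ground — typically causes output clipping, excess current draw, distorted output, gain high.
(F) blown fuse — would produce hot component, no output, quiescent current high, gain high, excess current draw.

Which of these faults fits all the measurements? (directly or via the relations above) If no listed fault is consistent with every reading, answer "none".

none

Testing each hypothesis:
(A) leaky coupling capacitor — does not account for hot component, oscillation, gain high, excess current draw
(B) ESD-damaged op-amp — no output ✗; hot component ✓; oscillation ✗; gain high ✓; excess current draw ✓; quiescent current high ✗; distorted output ✗
(C) thermal runaway in output stage — no output ✗; hot component ✗; oscillation ✗; gain high ✗; excess current draw ✗; quiescent current high ✗; distorted output ✓
(D) saturated input transistor — no output ✓; hot component ✗; oscillation ✗; gain high ✓; excess current draw ✓; quiescent current high ✓; distorted output ✓
(E) open trace to ground — no output ✗; hot component ✗; oscillation ✗; gain high ✓; excess current draw ✓; quiescent current high ✗; distorted output ✓
(F) blown fuse — does not account for oscillation, distorted output
None of the listed candidates fits everything.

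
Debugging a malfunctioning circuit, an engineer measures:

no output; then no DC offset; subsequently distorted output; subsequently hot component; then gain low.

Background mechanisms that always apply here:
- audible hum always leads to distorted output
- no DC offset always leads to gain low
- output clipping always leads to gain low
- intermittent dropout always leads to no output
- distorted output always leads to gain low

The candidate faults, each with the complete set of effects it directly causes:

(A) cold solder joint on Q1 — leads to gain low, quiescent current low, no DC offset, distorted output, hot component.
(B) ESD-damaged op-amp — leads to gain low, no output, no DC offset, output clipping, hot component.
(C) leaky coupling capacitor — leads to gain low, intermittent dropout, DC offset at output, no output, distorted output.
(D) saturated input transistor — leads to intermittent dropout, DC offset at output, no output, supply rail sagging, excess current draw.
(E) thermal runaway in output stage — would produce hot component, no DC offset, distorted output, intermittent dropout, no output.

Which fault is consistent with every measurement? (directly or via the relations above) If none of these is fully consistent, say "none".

For each candidate, compare predicted effects to what was observed:
(A) cold solder joint on Q1 — does not account for no output
(B) ESD-damaged op-amp — does not account for distorted output
(C) leaky coupling capacitor — fails on no DC offset, hot component (predicts DC offset at output, not no DC offset)
(D) saturated input transistor — no output ✓; no DC offset ✗; distorted output ✗; hot component ✗; gain low ✗
(E) thermal runaway in output stage — no output ✓; no DC offset ✓; distorted output ✓; hot component ✓; gain low ✓ (by no DC offset → gain low)
Only (E) is consistent with every observation.

E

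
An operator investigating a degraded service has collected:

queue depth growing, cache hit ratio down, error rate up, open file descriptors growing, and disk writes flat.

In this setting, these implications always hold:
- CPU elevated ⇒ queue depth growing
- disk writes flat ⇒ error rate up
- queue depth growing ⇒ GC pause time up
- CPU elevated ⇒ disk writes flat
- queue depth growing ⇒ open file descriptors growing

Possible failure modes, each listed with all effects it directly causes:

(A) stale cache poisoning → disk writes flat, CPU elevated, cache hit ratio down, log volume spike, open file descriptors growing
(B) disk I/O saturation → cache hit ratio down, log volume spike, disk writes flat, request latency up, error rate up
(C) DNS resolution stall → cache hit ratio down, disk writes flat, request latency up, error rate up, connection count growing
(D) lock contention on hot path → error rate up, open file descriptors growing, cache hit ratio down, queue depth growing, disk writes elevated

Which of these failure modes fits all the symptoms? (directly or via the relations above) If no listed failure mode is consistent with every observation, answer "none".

Per-candidate check:
(A) stale cache poisoning — queue depth growing ✓ (through CPU elevated → queue depth growing); cache hit ratio down ✓; error rate up ✓ (through disk writes flat → error rate up); open file descriptors growing ✓; disk writes flat ✓
(B) disk I/O saturation — does not account for queue depth growing, open file descriptors growing
(C) DNS resolution stall — queue depth growing ✗; cache hit ratio down ✓; error rate up ✓; open file descriptors growing ✗; disk writes flat ✓
(D) lock contention on hot path — fails on disk writes flat (predicts disk writes elevated, not disk writes flat)
(A) is the only candidate with no mismatches.

A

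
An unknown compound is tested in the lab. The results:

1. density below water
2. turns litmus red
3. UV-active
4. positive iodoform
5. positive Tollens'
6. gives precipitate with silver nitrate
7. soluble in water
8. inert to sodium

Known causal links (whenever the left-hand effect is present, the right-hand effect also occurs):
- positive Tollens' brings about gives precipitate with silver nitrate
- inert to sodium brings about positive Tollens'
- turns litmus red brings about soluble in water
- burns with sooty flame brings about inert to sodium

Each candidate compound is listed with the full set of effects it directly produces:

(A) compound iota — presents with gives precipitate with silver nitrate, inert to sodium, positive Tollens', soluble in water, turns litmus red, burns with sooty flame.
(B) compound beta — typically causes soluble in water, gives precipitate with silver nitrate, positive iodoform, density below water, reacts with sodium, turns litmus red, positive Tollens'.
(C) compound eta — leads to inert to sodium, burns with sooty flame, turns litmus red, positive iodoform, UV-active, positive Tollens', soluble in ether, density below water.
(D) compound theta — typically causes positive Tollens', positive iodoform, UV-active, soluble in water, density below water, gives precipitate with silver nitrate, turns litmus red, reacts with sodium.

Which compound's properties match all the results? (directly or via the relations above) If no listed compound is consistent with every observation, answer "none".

Testing each hypothesis:
(A) compound iota — does not account for density below water, UV-active, positive iodoform
(B) compound beta — density below water match; turns litmus red match; UV-active miss; positive iodoform match; positive Tollens' match; gives precipitate with silver nitrate match; soluble in water match; inert to sodium miss
(C) compound eta — density below water match; turns litmus red match; UV-active match; positive iodoform match; positive Tollens' match; gives precipitate with silver nitrate match (by positive Tollens' → gives precipitate with silver nitrate); soluble in water match (by turns litmus red → soluble in water); inert to sodium match
(D) compound theta — density below water match; turns litmus red match; UV-active match; positive iodoform match; positive Tollens' match; gives precipitate with silver nitrate match; soluble in water match; inert to sodium miss
(C) alone accounts for all the evidence.

C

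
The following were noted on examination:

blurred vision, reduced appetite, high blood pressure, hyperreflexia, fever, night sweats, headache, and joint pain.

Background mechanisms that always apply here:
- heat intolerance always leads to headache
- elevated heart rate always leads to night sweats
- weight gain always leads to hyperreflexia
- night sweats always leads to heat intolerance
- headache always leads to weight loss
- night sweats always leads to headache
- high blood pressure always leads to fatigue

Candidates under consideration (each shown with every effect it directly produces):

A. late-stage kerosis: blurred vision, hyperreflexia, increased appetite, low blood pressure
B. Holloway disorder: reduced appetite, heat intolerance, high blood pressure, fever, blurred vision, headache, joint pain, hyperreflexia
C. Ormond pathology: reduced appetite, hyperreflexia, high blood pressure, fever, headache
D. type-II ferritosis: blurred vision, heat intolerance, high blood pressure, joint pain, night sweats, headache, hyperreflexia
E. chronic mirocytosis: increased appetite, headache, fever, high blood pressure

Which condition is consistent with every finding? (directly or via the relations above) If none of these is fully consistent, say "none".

Testing each hypothesis:
(A) late-stage kerosis — blurred vision ✓; reduced appetite ✗; high blood pressure ✗; hyperreflexia ✓; fever ✗; night sweats ✗; headache ✗; joint pain ✗
(B) Holloway disorder — does not account for night sweats
(C) Ormond pathology — does not account for blurred vision, night sweats, joint pain
(D) type-II ferritosis — blurred vision ✓; reduced appetite ✗; high blood pressure ✓; hyperreflexia ✓; fever ✗; night sweats ✓; headache ✓; joint pain ✓
(E) chronic mirocytosis — fails on blurred vision, reduced appetite, hyperreflexia, night sweats, joint pain (predicts increased appetite, not reduced appetite)
Every candidate fails on at least one observation.

none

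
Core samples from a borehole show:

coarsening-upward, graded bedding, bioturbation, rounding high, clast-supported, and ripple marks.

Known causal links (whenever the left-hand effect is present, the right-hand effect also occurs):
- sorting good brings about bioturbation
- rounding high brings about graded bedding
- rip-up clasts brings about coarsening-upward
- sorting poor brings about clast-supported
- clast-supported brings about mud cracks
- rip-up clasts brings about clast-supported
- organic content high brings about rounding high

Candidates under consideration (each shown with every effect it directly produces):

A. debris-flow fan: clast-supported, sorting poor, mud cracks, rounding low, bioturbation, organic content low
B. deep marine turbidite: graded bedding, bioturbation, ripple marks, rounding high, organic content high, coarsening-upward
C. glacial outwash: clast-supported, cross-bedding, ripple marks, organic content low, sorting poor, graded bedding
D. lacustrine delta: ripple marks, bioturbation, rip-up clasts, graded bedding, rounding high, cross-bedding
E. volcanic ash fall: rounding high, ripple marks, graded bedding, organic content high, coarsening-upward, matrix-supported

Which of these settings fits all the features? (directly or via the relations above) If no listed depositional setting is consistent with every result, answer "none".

D

Testing each hypothesis:
(A) debris-flow fan — coarsening-upward miss; graded bedding miss; bioturbation match; rounding high miss; clast-supported match; ripple marks miss
(B) deep marine turbidite — does not account for clast-supported
(C) glacial outwash — does not account for coarsening-upward, bioturbation, rounding high
(D) lacustrine delta — coarsening-upward match (via rip-up clasts → coarsening-upward); graded bedding match; bioturbation match; rounding high match; clast-supported match (via rip-up clasts → clast-supported); ripple marks match
(E) volcanic ash fall — coarsening-upward match; graded bedding match; bioturbation miss; rounding high match; clast-supported miss; ripple marks match
Only (D) is consistent with every observation.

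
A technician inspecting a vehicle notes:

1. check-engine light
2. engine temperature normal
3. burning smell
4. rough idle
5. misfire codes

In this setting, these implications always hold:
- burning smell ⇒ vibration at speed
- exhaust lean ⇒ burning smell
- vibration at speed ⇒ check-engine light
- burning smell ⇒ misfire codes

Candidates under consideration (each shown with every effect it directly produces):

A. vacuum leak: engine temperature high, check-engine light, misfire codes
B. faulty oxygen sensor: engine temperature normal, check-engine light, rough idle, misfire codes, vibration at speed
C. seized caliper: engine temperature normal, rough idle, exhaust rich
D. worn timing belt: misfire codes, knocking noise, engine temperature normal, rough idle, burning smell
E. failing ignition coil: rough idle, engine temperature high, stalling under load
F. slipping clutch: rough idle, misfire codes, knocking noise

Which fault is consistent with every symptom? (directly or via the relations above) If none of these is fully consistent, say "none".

D

For each candidate, compare predicted effects to what was observed:
(A) vacuum leak — fails on engine temperature normal, burning smell, rough idle (predicts engine temperature high, not engine temperature normal)
(B) faulty oxygen sensor — check-engine light ✓; engine temperature normal ✓; burning smell ✗; rough idle ✓; misfire codes ✓
(C) seized caliper — does not account for check-engine light, burning smell, misfire codes
(D) worn timing belt — check-engine light ✓ (via burning smell → vibration at speed → check-engine light); engine temperature normal ✓; burning smell ✓; rough idle ✓; misfire codes ✓
(E) failing ignition coil — check-engine light ✗; engine temperature normal ✗; burning smell ✗; rough idle ✓; misfire codes ✗
(F) slipping clutch — does not account for check-engine light, engine temperature normal, burning smell
(D) is the only candidate with no mismatches.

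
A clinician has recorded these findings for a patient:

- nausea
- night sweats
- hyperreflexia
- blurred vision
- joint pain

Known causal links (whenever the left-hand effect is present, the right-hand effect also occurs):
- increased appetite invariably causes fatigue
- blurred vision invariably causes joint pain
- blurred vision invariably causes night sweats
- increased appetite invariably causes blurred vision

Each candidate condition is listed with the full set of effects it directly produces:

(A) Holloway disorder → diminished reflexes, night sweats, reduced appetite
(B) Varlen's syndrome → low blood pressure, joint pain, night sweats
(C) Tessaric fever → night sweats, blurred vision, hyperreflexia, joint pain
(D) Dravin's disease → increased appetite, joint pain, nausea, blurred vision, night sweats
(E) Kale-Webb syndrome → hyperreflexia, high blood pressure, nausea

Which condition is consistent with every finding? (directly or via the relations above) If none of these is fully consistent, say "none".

none

Per-candidate check:
(A) Holloway disorder — nausea -; night sweats +; hyperreflexia -; blurred vision -; joint pain -
(B) Varlen's syndrome — does not account for nausea, hyperreflexia, blurred vision
(C) Tessaric fever — does not account for nausea
(D) Dravin's disease — nausea +; night sweats +; hyperreflexia -; blurred vision +; joint pain +
(E) Kale-Webb syndrome — does not account for night sweats, blurred vision, joint pain
Every candidate fails on at least one observation.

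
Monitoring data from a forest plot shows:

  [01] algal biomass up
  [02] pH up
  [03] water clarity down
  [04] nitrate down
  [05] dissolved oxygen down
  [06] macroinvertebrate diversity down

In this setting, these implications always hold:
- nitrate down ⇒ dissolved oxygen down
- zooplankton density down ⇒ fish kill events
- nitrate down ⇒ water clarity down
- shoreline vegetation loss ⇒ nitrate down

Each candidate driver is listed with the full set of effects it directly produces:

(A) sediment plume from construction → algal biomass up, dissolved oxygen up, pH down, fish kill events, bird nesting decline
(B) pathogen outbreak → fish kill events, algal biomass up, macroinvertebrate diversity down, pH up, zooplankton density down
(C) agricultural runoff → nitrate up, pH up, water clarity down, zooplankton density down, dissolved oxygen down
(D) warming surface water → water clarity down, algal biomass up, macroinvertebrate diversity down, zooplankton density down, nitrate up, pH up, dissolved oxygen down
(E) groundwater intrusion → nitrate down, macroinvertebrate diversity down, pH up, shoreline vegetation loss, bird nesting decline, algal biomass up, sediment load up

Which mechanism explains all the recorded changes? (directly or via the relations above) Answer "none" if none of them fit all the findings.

E

Per-candidate check:
(A) sediment plume from construction — algal biomass up +; pH up -; water clarity down -; nitrate down -; dissolved oxygen down -; macroinvertebrate diversity down -
(B) pathogen outbreak — algal biomass up +; pH up +; water clarity down -; nitrate down -; dissolved oxygen down -; macroinvertebrate diversity down +
(C) agricultural runoff — fails on algal biomass up, nitrate down, macroinvertebrate diversity down (predicts nitrate up, not nitrate down)
(D) warming surface water — fails on nitrate down (predicts nitrate up, not nitrate down)
(E) groundwater intrusion — algal biomass up +; pH up +; water clarity down + (by nitrate down → water clarity down); nitrate down +; dissolved oxygen down + (by nitrate down → dissolved oxygen down); macroinvertebrate diversity down +
Only (E) is consistent with every observation.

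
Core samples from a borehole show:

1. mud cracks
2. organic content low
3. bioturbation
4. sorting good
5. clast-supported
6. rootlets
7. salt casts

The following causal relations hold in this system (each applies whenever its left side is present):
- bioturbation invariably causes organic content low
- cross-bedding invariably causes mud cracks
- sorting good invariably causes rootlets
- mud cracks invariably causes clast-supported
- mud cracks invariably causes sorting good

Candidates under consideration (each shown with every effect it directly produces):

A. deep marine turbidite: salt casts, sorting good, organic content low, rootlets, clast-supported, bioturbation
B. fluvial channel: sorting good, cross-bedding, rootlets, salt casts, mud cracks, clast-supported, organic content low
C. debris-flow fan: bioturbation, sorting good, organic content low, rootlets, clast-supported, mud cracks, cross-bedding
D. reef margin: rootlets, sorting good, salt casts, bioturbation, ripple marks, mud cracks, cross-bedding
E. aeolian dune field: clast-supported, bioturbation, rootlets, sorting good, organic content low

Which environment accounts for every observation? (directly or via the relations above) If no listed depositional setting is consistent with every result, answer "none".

D

Testing each hypothesis:
(A) deep marine turbidite — does not account for mud cracks
(B) fluvial channel — mud cracks ✓; organic content low ✓; bioturbation ✗; sorting good ✓; clast-supported ✓; rootlets ✓; salt casts ✓
(C) debris-flow fan — mud cracks ✓; organic content low ✓; bioturbation ✓; sorting good ✓; clast-supported ✓; rootlets ✓; salt casts ✗
(D) reef margin — accounts for every observation (organic content low through bioturbation → organic content low)
(E) aeolian dune field — mud cracks ✗; organic content low ✓; bioturbation ✓; sorting good ✓; clast-supported ✓; rootlets ✓; salt casts ✗
(D) alone accounts for all the evidence.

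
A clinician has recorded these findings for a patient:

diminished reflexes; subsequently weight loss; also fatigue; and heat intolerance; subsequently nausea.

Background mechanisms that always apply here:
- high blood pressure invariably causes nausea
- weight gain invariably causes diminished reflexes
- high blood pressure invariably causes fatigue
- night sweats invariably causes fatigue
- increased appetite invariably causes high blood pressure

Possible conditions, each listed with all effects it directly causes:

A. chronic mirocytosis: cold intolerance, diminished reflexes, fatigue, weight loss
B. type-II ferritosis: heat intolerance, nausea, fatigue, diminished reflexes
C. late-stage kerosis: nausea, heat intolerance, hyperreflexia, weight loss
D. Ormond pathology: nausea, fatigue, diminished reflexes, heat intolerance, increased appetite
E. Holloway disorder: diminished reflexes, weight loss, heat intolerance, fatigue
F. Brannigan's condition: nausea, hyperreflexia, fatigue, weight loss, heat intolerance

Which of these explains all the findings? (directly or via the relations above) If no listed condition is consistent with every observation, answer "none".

Testing each hypothesis:
(A) chronic mirocytosis — diminished reflexes +; weight loss +; fatigue +; heat intolerance -; nausea -
(B) type-II ferritosis — diminished reflexes +; weight loss -; fatigue +; heat intolerance +; nausea +
(C) late-stage kerosis — diminished reflexes -; weight loss +; fatigue -; heat intolerance +; nausea +
(D) Ormond pathology — does not account for weight loss
(E) Holloway disorder — diminished reflexes +; weight loss +; fatigue +; heat intolerance +; nausea -
(F) Brannigan's condition — diminished reflexes -; weight loss +; fatigue +; heat intolerance +; nausea +
Every candidate fails on at least one observation.

none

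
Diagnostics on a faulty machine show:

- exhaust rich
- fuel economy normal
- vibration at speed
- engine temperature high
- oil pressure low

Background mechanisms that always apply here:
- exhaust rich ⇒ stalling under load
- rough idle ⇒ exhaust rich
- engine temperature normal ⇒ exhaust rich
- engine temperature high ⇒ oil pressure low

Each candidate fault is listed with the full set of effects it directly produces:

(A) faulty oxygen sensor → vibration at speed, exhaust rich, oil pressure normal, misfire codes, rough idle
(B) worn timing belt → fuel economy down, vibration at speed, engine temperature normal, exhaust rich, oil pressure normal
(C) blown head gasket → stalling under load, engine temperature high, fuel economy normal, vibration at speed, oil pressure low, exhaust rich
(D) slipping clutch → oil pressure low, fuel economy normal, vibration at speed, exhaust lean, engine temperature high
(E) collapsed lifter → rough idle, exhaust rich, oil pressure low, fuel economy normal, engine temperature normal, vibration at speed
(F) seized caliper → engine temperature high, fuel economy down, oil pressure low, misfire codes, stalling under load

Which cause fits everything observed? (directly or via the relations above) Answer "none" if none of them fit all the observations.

C

Testing each hypothesis:
(A) faulty oxygen sensor — exhaust rich match; fuel economy normal miss; vibration at speed match; engine temperature high miss; oil pressure low miss
(B) worn timing belt — fails on fuel economy normal, engine temperature high, oil pressure low (predicts fuel economy down, not fuel economy normal; predicts engine temperature normal, not engine temperature high; predicts oil pressure normal, not oil pressure low)
(C) blown head gasket — exhaust rich match; fuel economy normal match; vibration at speed match; engine temperature high match; oil pressure low match
(D) slipping clutch — exhaust rich miss; fuel economy normal match; vibration at speed match; engine temperature high match; oil pressure low match
(E) collapsed lifter — fails on engine temperature high (predicts engine temperature normal, not engine temperature high)
(F) seized caliper — fails on exhaust rich, fuel economy normal, vibration at speed (predicts fuel economy down, not fuel economy normal)
(C) is the only candidate with no mismatches.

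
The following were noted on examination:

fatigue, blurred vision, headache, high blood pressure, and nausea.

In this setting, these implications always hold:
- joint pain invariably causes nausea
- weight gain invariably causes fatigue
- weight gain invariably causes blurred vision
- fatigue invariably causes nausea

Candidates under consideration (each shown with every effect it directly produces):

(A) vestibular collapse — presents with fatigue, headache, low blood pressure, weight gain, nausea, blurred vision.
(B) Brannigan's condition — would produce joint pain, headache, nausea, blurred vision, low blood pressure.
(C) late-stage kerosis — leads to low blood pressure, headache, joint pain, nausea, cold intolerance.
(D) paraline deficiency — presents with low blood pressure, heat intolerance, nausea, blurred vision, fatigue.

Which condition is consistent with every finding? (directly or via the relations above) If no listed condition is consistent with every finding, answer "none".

Testing each hypothesis:
(A) vestibular collapse — fails on high blood pressure (predicts low blood pressure, not high blood pressure)
(B) Brannigan's condition — fails on fatigue, high blood pressure (predicts low blood pressure, not high blood pressure)
(C) late-stage kerosis — fails on fatigue, blurred vision, high blood pressure (predicts low blood pressure, not high blood pressure)
(D) paraline deficiency — fatigue yes; blurred vision yes; headache NO; high blood pressure NO; nausea yes
No candidate is consistent with all observations.

none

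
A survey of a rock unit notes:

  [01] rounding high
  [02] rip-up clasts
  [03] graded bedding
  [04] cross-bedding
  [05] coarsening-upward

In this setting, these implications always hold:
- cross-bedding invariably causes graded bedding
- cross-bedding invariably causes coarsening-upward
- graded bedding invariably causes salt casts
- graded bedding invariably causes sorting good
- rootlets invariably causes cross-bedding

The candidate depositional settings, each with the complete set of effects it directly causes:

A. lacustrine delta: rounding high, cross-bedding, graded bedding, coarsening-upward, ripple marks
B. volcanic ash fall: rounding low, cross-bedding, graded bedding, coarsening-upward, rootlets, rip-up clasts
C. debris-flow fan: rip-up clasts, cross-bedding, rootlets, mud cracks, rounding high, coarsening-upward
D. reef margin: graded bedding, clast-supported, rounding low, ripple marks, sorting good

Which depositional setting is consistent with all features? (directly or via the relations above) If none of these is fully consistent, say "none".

C

Checking each candidate against the observations:
(A) lacustrine delta — rounding high +; rip-up clasts -; graded bedding +; cross-bedding +; coarsening-upward +
(B) volcanic ash fall — rounding high -; rip-up clasts +; graded bedding +; cross-bedding +; coarsening-upward +
(C) debris-flow fan — accounts for every observation (graded bedding via cross-bedding → graded bedding)
(D) reef margin — rounding high -; rip-up clasts -; graded bedding +; cross-bedding -; coarsening-upward -
(C) is the only candidate with no mismatches.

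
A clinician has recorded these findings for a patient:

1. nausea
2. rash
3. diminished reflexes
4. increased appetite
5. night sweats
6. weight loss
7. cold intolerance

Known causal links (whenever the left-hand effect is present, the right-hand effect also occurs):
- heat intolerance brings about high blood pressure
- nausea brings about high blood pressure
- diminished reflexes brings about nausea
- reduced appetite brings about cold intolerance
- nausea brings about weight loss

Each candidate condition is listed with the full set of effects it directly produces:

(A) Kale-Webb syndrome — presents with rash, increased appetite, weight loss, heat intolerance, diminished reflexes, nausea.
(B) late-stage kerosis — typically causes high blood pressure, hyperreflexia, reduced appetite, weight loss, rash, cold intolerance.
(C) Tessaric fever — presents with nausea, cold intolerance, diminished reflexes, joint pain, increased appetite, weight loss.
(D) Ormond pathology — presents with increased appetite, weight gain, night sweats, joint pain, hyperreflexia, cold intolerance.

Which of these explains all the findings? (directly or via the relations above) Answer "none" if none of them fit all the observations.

none

For each candidate, compare predicted effects to what was observed:
(A) Kale-Webb syndrome — nausea +; rash +; diminished reflexes +; increased appetite +; night sweats -; weight loss +; cold intolerance -
(B) late-stage kerosis — nausea -; rash +; diminished reflexes -; increased appetite -; night sweats -; weight loss +; cold intolerance +
(C) Tessaric fever — nausea +; rash -; diminished reflexes +; increased appetite +; night sweats -; weight loss +; cold intolerance +
(D) Ormond pathology — fails on nausea, rash, diminished reflexes, weight loss (predicts hyperreflexia, not diminished reflexes; predicts weight gain, not weight loss)
No candidate is consistent with all observations.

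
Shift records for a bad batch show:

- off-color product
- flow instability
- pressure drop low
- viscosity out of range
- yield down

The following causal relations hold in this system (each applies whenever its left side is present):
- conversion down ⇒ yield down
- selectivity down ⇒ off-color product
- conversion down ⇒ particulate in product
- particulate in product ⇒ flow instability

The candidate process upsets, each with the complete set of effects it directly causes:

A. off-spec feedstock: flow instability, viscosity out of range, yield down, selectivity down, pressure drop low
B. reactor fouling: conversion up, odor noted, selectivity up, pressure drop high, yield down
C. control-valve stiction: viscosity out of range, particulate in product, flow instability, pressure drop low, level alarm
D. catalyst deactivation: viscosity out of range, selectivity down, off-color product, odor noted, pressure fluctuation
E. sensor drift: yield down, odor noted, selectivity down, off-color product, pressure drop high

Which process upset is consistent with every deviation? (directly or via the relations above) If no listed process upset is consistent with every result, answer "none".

Per-candidate check:
(A) off-spec feedstock — accounts for every observation (off-color product by selectivity down → off-color product)
(B) reactor fouling — fails on off-color product, flow instability, pressure drop low, viscosity out of range (predicts pressure drop high, not pressure drop low)
(C) control-valve stiction — off-color product -; flow instability +; pressure drop low +; viscosity out of range +; yield down -
(D) catalyst deactivation — does not account for flow instability, pressure drop low, yield down
(E) sensor drift — off-color product +; flow instability -; pressure drop low -; viscosity out of range -; yield down +
(A) is the only candidate with no mismatches.

A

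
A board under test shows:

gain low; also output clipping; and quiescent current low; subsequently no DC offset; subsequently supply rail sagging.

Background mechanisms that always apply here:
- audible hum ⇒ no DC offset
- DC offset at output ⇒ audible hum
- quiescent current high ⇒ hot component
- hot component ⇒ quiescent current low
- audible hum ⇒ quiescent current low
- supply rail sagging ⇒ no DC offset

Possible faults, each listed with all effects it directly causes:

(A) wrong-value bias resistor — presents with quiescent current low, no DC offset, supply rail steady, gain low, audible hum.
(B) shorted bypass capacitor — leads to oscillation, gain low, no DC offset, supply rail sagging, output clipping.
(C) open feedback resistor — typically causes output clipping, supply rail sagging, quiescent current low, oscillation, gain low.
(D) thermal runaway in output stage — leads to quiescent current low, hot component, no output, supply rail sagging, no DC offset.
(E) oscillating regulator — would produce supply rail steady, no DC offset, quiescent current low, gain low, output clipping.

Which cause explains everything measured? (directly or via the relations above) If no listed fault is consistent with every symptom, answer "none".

C

Testing each hypothesis:
(A) wrong-value bias resistor — fails on output clipping, supply rail sagging (predicts supply rail steady, not supply rail sagging)
(B) shorted bypass capacitor — gain low +; output clipping +; quiescent current low -; no DC offset +; supply rail sagging +
(C) open feedback resistor — gain low +; output clipping +; quiescent current low +; no DC offset + (through supply rail sagging → no DC offset); supply rail sagging +
(D) thermal runaway in output stage — gain low -; output clipping -; quiescent current low +; no DC offset +; supply rail sagging +
(E) oscillating regulator — fails on supply rail sagging (predicts supply rail steady, not supply rail sagging)
(C) is the only candidate with no mismatches.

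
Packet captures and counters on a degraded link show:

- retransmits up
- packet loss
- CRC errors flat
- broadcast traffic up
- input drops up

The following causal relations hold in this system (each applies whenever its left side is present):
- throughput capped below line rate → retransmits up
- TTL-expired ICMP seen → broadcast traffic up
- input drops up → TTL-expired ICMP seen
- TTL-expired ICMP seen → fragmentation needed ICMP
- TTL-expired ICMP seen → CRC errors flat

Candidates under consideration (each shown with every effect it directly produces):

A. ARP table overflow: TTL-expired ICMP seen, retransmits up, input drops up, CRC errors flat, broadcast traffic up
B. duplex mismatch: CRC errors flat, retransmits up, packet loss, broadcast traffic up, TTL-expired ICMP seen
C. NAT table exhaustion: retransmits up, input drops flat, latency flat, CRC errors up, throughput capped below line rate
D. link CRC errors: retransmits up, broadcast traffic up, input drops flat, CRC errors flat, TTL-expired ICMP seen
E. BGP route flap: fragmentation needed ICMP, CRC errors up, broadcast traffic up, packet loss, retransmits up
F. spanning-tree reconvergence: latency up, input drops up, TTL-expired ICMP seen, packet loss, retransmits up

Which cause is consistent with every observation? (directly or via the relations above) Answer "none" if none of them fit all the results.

Checking each candidate against the observations:
(A) ARP table overflow — does not account for packet loss
(B) duplex mismatch — retransmits up +; packet loss +; CRC errors flat +; broadcast traffic up +; input drops up -
(C) NAT table exhaustion — retransmits up +; packet loss -; CRC errors flat -; broadcast traffic up -; input drops up -
(D) link CRC errors — fails on packet loss, input drops up (predicts input drops flat, not input drops up)
(E) BGP route flap — fails on CRC errors flat, input drops up (predicts CRC errors up, not CRC errors flat)
(F) spanning-tree reconvergence — retransmits up +; packet loss +; CRC errors flat + (through TTL-expired ICMP seen → CRC errors flat); broadcast traffic up + (through TTL-expired ICMP seen → broadcast traffic up); input drops up +
Only (F) is consistent with every observation.

F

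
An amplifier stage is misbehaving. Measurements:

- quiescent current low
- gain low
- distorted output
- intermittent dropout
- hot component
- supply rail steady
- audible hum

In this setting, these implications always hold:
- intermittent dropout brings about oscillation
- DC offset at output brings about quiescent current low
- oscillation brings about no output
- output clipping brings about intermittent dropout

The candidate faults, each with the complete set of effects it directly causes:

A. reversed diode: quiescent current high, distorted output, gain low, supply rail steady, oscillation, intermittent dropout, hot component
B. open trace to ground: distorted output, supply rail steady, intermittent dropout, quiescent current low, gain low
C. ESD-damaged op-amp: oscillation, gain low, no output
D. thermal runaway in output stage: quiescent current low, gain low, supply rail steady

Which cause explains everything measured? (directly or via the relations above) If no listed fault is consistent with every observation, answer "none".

none

For each candidate, compare predicted effects to what was observed:
(A) reversed diode — fails on quiescent current low, audible hum (predicts quiescent current high, not quiescent current low)
(B) open trace to ground — quiescent current low ✓; gain low ✓; distorted output ✓; intermittent dropout ✓; hot component ✗; supply rail steady ✓; audible hum ✗
(C) ESD-damaged op-amp — quiescent current low ✗; gain low ✓; distorted output ✗; intermittent dropout ✗; hot component ✗; supply rail steady ✗; audible hum ✗
(D) thermal runaway in output stage — does not account for distorted output, intermittent dropout, hot component, audible hum
Every candidate fails on at least one observation.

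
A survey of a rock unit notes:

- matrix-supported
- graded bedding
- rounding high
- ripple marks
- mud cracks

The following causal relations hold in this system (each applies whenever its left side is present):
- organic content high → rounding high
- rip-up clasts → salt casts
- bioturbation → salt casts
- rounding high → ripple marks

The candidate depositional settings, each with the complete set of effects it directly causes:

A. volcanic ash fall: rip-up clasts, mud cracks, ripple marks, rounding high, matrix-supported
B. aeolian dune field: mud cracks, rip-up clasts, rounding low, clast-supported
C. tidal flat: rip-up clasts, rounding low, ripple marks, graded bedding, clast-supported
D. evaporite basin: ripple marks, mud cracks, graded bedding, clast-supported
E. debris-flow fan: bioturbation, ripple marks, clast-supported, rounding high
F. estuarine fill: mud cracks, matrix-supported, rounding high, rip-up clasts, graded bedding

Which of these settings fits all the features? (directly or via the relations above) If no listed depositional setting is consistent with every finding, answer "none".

Checking each candidate against the observations:
(A) volcanic ash fall — does not account for graded bedding
(B) aeolian dune field — matrix-supported NO; graded bedding NO; rounding high NO; ripple marks NO; mud cracks yes
(C) tidal flat — matrix-supported NO; graded bedding yes; rounding high NO; ripple marks yes; mud cracks NO
(D) evaporite basin — matrix-supported NO; graded bedding yes; rounding high NO; ripple marks yes; mud cracks yes
(E) debris-flow fan — matrix-supported NO; graded bedding NO; rounding high yes; ripple marks yes; mud cracks NO
(F) estuarine fill — accounts for every observation (ripple marks through rounding high → ripple marks)
(F) alone accounts for all the evidence.

F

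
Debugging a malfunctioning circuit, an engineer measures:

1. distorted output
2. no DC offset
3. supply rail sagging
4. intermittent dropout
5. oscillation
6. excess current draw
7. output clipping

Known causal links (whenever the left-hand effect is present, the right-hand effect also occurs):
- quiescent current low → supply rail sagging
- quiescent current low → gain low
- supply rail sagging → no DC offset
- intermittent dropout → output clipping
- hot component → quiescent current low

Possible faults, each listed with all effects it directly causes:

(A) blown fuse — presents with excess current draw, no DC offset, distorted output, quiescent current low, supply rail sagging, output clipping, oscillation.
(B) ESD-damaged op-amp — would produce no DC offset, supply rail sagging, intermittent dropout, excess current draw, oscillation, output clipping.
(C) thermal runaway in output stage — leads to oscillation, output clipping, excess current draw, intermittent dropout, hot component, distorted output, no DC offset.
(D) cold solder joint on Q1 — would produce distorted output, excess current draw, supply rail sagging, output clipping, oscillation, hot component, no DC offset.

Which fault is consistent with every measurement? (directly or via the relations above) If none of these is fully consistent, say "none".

Checking each candidate against the observations:
(A) blown fuse — distorted output +; no DC offset +; supply rail sagging +; intermittent dropout -; oscillation +; excess current draw +; output clipping +
(B) ESD-damaged op-amp — distorted output -; no DC offset +; supply rail sagging +; intermittent dropout +; oscillation +; excess current draw +; output clipping +
(C) thermal runaway in output stage — distorted output +; no DC offset +; supply rail sagging + (via hot component → quiescent current low → supply rail sagging); intermittent dropout +; oscillation +; excess current draw +; output clipping +
(D) cold solder joint on Q1 — does not account for intermittent dropout
Only (C) is consistent with every observation.

C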